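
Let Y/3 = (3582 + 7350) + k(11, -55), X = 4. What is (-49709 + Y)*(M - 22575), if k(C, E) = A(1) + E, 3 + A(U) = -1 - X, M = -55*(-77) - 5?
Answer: 313736190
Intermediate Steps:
M = 4230 (M = 4235 - 5 = 4230)
A(U) = -8 (A(U) = -3 + (-1 - 1*4) = -3 + (-1 - 4) = -3 - 5 = -8)
k(C, E) = -8 + E
Y = 32607 (Y = 3*((3582 + 7350) + (-8 - 55)) = 3*(10932 - 63) = 3*10869 = 32607)
(-49709 + Y)*(M - 22575) = (-49709 + 32607)*(4230 - 22575) = -17102*(-18345) = 313736190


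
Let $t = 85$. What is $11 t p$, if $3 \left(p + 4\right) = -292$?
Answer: $- \frac{284240}{3} \approx -94747.0$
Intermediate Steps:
$p = - \frac{304}{3}$ ($p = -4 + \frac{1}{3} \left(-292\right) = -4 - \frac{292}{3} = - \frac{304}{3} \approx -101.33$)
$11 t p = 11 \cdot 85 \left(- \frac{304}{3}\right) = 935 \left(- \frac{304}{3}\right) = - \frac{284240}{3}$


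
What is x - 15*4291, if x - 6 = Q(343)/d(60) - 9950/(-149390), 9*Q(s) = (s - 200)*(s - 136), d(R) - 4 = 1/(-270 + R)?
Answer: -796345133024/12533821 ≈ -63536.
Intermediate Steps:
d(R) = 4 + 1/(-270 + R)
Q(s) = (-200 + s)*(-136 + s)/9 (Q(s) = ((s - 200)*(s - 136))/9 = ((-200 + s)*(-136 + s))/9 = (-200 + s)*(-136 + s)/9)
x = 10394255641/12533821 (x = 6 + ((27200/9 - 112/3*343 + (1/9)*343**2)/(((-1079 + 4*60)/(-270 + 60))) - 9950/(-149390)) = 6 + ((27200/9 - 38416/3 + (1/9)*117649)/(((-1079 + 240)/(-210))) - 9950*(-1/149390)) = 6 + ((27200/9 - 38416/3 + 117649/9)/((-1/210*(-839))) + 995/14939) = 6 + (3289/(839/210) + 995/14939) = 6 + (3289*(210/839) + 995/14939) = 6 + (690690/839 + 995/14939) = 6 + 10319052715/12533821 = 10394255641/12533821 ≈ 829.30)
x - 15*4291 = 10394255641/12533821 - 15*4291 = 10394255641/12533821 - 1*64365 = 10394255641/12533821 - 64365 = -796345133024/12533821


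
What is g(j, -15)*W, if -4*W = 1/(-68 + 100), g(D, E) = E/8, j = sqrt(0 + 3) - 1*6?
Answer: 15/1024 ≈ 0.014648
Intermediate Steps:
j = -6 + sqrt(3) (j = sqrt(3) - 6 = -6 + sqrt(3) ≈ -4.2680)
g(D, E) = E/8 (g(D, E) = E*(1/8) = E/8)
W = -1/128 (W = -1/(4*(-68 + 100)) = -1/4/32 = -1/4*1/32 = -1/128 ≈ -0.0078125)
g(j, -15)*W = ((1/8)*(-15))*(-1/128) = -15/8*(-1/128) = 15/1024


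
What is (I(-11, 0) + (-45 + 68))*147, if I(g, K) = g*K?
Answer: 3381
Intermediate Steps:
I(g, K) = K*g
(I(-11, 0) + (-45 + 68))*147 = (0*(-11) + (-45 + 68))*147 = (0 + 23)*147 = 23*147 = 3381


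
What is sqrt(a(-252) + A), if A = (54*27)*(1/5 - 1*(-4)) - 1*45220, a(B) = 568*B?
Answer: I*sqrt(4555810)/5 ≈ 426.89*I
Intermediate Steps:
A = -195482/5 (A = 1458*(1/5 + 4) - 45220 = 1458*(21/5) - 45220 = 30618/5 - 45220 = -195482/5 ≈ -39096.)
sqrt(a(-252) + A) = sqrt(568*(-252) - 195482/5) = sqrt(-143136 - 195482/5) = sqrt(-911162/5) = I*sqrt(4555810)/5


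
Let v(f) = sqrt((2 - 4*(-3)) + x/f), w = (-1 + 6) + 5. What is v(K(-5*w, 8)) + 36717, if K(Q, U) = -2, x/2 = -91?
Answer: 36717 + sqrt(105) ≈ 36727.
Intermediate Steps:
x = -182 (x = 2*(-91) = -182)
w = 10 (w = 5 + 5 = 10)
v(f) = sqrt(14 - 182/f) (v(f) = sqrt((2 - 4*(-3)) - 182/f) = sqrt((2 + 12) - 182/f) = sqrt(14 - 182/f))
v(K(-5*w, 8)) + 36717 = sqrt(14 - 182/(-2)) + 36717 = sqrt(14 - 182*(-1/2)) + 36717 = sqrt(14 + 91) + 36717 = sqrt(105) + 36717 = 36717 + sqrt(105)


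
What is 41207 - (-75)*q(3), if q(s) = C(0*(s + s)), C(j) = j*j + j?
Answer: 41207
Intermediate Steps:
C(j) = j + j**2 (C(j) = j**2 + j = j + j**2)
q(s) = 0 (q(s) = (0*(s + s))*(1 + 0*(s + s)) = (0*(2*s))*(1 + 0*(2*s)) = 0*(1 + 0) = 0*1 = 0)
41207 - (-75)*q(3) = 41207 - (-75)*0 = 41207 - 1*0 = 41207 + 0 = 41207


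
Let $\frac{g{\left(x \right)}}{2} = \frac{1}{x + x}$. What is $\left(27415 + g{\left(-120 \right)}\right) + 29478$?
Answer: $\frac{6827159}{120} \approx 56893.0$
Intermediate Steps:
$g{\left(x \right)} = \frac{1}{x}$ ($g{\left(x \right)} = \frac{2}{x + x} = \frac{2}{2 x} = 2 \frac{1}{2 x} = \frac{1}{x}$)
$\left(27415 + g{\left(-120 \right)}\right) + 29478 = \left(27415 + \frac{1}{-120}\right) + 29478 = \left(27415 - \frac{1}{120}\right) + 29478 = \frac{3289799}{120} + 29478 = \frac{6827159}{120}$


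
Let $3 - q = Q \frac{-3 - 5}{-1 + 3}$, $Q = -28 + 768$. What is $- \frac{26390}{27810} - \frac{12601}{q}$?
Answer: $- \frac{42862738}{8240103} \approx -5.2017$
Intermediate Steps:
$Q = 740$
$q = 2963$ ($q = 3 - 740 \frac{-3 - 5}{-1 + 3} = 3 - 740 \left(- \frac{8}{2}\right) = 3 - 740 \left(\left(-8\right) \frac{1}{2}\right) = 3 - 740 \left(-4\right) = 3 - -2960 = 3 + 2960 = 2963$)
$- \frac{26390}{27810} - \frac{12601}{q} = - \frac{26390}{27810} - \frac{12601}{2963} = \left(-26390\right) \frac{1}{27810} - \frac{12601}{2963} = - \frac{2639}{2781} - \frac{12601}{2963} = - \frac{42862738}{8240103}$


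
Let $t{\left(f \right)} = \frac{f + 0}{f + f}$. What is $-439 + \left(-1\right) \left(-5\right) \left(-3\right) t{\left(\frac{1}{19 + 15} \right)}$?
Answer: $- \frac{893}{2} \approx -446.5$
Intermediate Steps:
$t{\left(f \right)} = \frac{1}{2}$ ($t{\left(f \right)} = \frac{f}{2 f} = f \frac{1}{2 f} = \frac{1}{2}$)
$-439 + \left(-1\right) \left(-5\right) \left(-3\right) t{\left(\frac{1}{19 + 15} \right)} = -439 + \left(-1\right) \left(-5\right) \left(-3\right) \frac{1}{2} = -439 + 5 \left(-3\right) \frac{1}{2} = -439 - \frac{15}{2} = - \frac{893}{2}$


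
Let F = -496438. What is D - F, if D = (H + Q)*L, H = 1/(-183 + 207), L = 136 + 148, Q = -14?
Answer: 2954843/6 ≈ 4.9247e+5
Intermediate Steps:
L = 284
H = 1/24 ≈ 0.041667
D = -23785/6 (D = (1/24 - 14)*284 = -335/24*284 = -23785/6 ≈ -3964.2)
D - F = -23785/6 - 1*(-496438) = -23785/6 + 496438 = 2954843/6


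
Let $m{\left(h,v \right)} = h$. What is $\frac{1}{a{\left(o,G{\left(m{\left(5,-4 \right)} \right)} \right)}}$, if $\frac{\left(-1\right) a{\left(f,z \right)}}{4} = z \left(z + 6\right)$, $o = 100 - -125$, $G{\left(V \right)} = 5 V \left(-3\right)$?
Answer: $- \frac{1}{20700} \approx -4.8309 \cdot 10^{-5}$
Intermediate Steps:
$G{\left(V \right)} = - 15 V$
$o = 225$ ($o = 100 + 125 = 225$)
$a{\left(f,z \right)} = - 4 z \left(6 + z\right)$ ($a{\left(f,z \right)} = - 4 z \left(z + 6\right) = - 4 z \left(6 + z\right)$)
$\frac{1}{a{\left(o,G{\left(m{\left(5,-4 \right)} \right)} \right)}} = \frac{1}{\left(-4\right) \left(\left(-15\right) 5\right) \left(6 - 75\right)} = \frac{1}{\left(-4\right) \left(-75\right) \left(6 - 75\right)} = \frac{1}{\left(-4\right) \left(-75\right) \left(-69\right)} = \frac{1}{-20700} = - \frac{1}{20700}$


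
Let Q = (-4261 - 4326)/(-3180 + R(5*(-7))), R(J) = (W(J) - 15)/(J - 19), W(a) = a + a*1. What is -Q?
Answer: -463698/171635 ≈ -2.7017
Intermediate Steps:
W(a) = 2*a (W(a) = a + a = 2*a)
R(J) = (-15 + 2*J)/(-19 + J) (R(J) = (2*J - 15)/(J - 19) = (-15 + 2*J)/(-19 + J))
Q = 463698/171635 (Q = (-4261 - 4326)/(-3180 + (-15 + 2*(5*(-7)))/(-19 + 5*(-7))) = -8587/(-3180 + (-15 + 2*(-35))/(-19 - 35)) = -8587/(-3180 + (-15 - 70)/(-54)) = -8587/(-3180 - 1/54*(-85)) = -8587/(-3180 + 85/54) = -8587/(-171635/54) = -8587*(-54/171635) = 463698/171635 ≈ 2.7017)
-Q = -1*463698/171635 = -463698/171635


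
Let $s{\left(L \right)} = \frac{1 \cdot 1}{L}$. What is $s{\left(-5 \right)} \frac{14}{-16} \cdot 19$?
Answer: $\frac{133}{40} \approx 3.325$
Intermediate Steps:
$s{\left(L \right)} = \frac{1}{L}$ ($s{\left(L \right)} = 1 \frac{1}{L} = \frac{1}{L}$)
$s{\left(-5 \right)} \frac{14}{-16} \cdot 19 = \frac{14 \frac{1}{-16}}{-5} \cdot 19 = - \frac{14 \left(- \frac{1}{16}\right)}{5} \cdot 19 = \left(- \frac{1}{5}\right) \left(- \frac{7}{8}\right) 19 = \frac{7}{40} \cdot 19 = \frac{133}{40}$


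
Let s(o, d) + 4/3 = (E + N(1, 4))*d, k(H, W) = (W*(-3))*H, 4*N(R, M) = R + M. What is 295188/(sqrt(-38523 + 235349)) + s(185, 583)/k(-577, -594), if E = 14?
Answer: -106673/12338568 + 8682*sqrt(196826)/5789 ≈ 665.35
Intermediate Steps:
N(R, M) = M/4 + R/4 (N(R, M) = (R + M)/4 = (M + R)/4 = M/4 + R/4)
k(H, W) = -3*H*W (k(H, W) = (-3*W)*H = -3*H*W)
s(o, d) = -4/3 + 61*d/4 (s(o, d) = -4/3 + (14 + ((1/4)*4 + (1/4)*1))*d = -4/3 + (14 + (1 + 1/4))*d = -4/3 + (14 + 5/4)*d = -4/3 + 61*d/4)
295188/(sqrt(-38523 + 235349)) + s(185, 583)/k(-577, -594) = 295188/(sqrt(-38523 + 235349)) + (-4/3 + (61/4)*583)/((-3*(-577)*(-594))) = 295188/(sqrt(196826)) + (-4/3 + 35563/4)/(-1028214) = 295188*(sqrt(196826)/196826) + (106673/12)*(-1/1028214) = 8682*sqrt(196826)/5789 - 106673/12338568 = -106673/12338568 + 8682*sqrt(196826)/5789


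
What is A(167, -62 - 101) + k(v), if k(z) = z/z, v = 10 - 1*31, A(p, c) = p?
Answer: 168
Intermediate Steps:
v = -21 (v = 10 - 31 = -21)
k(z) = 1
A(167, -62 - 101) + k(v) = 167 + 1 = 168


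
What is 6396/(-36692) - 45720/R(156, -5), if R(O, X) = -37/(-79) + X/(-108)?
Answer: -3578238747129/40278643 ≈ -88837.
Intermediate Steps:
R(O, X) = 37/79 - X/108 (R(O, X) = -37*(-1/79) + X*(-1/108) = 37/79 - X/108)
6396/(-36692) - 45720/R(156, -5) = 6396/(-36692) - 45720/(37/79 - 1/108*(-5)) = 6396*(-1/36692) - 45720/(37/79 + 5/108) = -1599/9173 - 45720/4391/8532 = -1599/9173 - 45720*8532/4391 = -1599/9173 - 390083040/4391 = -3578238747129/40278643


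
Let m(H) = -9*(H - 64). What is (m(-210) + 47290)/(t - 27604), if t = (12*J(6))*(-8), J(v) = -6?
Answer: -12439/6757 ≈ -1.8409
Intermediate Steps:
m(H) = 576 - 9*H (m(H) = -9*(-64 + H) = 576 - 9*H)
t = 576 (t = (12*(-6))*(-8) = -72*(-8) = 576)
(m(-210) + 47290)/(t - 27604) = ((576 - 9*(-210)) + 47290)/(576 - 27604) = ((576 + 1890) + 47290)/(-27028) = (2466 + 47290)*(-1/27028) = 49756*(-1/27028) = -12439/6757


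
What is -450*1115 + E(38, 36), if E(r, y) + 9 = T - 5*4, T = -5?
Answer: -501784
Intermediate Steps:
E(r, y) = -34 (E(r, y) = -9 + (-5 - 5*4) = -9 + (-5 - 20) = -9 - 25 = -34)
-450*1115 + E(38, 36) = -450*1115 - 34 = -501750 - 34 = -501784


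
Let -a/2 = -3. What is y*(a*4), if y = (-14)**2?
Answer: 4704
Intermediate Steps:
a = 6 (a = -2*(-3) = 6)
y = 196
y*(a*4) = 196*(6*4) = 196*24 = 4704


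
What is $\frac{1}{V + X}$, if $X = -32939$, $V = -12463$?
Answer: $- \frac{1}{45402} \approx -2.2025 \cdot 10^{-5}$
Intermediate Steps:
$\frac{1}{V + X} = \frac{1}{-12463 - 32939} = \frac{1}{-45402} = - \frac{1}{45402}$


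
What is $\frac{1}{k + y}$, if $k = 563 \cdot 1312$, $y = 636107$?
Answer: $\frac{1}{1374763} \approx 7.274 \cdot 10^{-7}$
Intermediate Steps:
$k = 738656$
$\frac{1}{k + y} = \frac{1}{738656 + 636107} = \frac{1}{1374763}$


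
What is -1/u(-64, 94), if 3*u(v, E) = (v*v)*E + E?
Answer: -3/385118 ≈ -7.7898e-6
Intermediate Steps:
u(v, E) = E/3 + E*v**2/3 (u(v, E) = ((v*v)*E + E)/3 = (v**2*E + E)/3 = (E*v**2 + E)/3 = (E + E*v**2)/3 = E/3 + E*v**2/3)
-1/u(-64, 94) = -1/((1/3)*94*(1 + (-64)**2)) = -1/((1/3)*94*(1 + 4096)) = -1/((1/3)*94*4097) = -1/385118/3 = -1*3/385118 = -3/385118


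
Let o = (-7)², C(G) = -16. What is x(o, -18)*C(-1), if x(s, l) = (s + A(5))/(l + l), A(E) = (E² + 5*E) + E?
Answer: 416/9 ≈ 46.222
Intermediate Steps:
A(E) = E² + 6*E
o = 49
x(s, l) = (55 + s)/(2*l) (x(s, l) = (s + 5*(6 + 5))/(l + l) = (s + 5*11)/((2*l)) = (s + 55)*(1/(2*l)) = (55 + s)*(1/(2*l)) = (55 + s)/(2*l))
x(o, -18)*C(-1) = ((½)*(55 + 49)/(-18))*(-16) = ((½)*(-1/18)*104)*(-16) = -26/9*(-16) = 416/9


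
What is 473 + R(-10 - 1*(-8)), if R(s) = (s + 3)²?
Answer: 474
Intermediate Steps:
R(s) = (3 + s)²
473 + R(-10 - 1*(-8)) = 473 + (3 + (-10 - 1*(-8)))² = 473 + (3 + (-10 + 8))² = 473 + (3 - 2)² = 473 + 1² = 473 + 1 = 474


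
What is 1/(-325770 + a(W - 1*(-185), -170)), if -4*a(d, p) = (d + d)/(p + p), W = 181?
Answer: -340/110761617 ≈ -3.0697e-6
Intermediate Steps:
a(d, p) = -d/(4*p) (a(d, p) = -(d + d)/(4*(p + p)) = -2*d/(4*(2*p)) = -2*d*1/(2*p)/4 = -d/(4*p))
1/(-325770 + a(W - 1*(-185), -170)) = 1/(-325770 - ¼*(181 - 1*(-185))/(-170)) = 1/(-325770 - ¼*(181 + 185)*(-1/170)) = 1/(-325770 - ¼*366*(-1/170)) = 1/(-325770 + 183/340) = 1/(-110761617/340) = -340/110761617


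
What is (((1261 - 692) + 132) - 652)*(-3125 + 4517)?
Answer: 68208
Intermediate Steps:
(((1261 - 692) + 132) - 652)*(-3125 + 4517) = ((569 + 132) - 652)*1392 = (701 - 652)*1392 = 49*1392 = 68208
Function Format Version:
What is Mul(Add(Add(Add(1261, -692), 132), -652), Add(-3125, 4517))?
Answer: 68208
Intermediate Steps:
Mul(Add(Add(Add(1261, -692), 132), -652), Add(-3125, 4517)) = Mul(Add(Add(569, 132), -652), 1392) = Mul(Add(701, -652), 1392) = Mul(49, 1392) = 68208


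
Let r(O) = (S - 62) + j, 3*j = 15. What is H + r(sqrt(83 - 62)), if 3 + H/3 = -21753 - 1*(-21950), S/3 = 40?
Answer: 645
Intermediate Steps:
j = 5 (j = (1/3)*15 = 5)
S = 120 (S = 3*40 = 120)
r(O) = 63 (r(O) = (120 - 62) + 5 = 58 + 5 = 63)
H = 582 (H = -9 + 3*(-21753 - 1*(-21950)) = -9 + 3*(-21753 + 21950) = -9 + 3*197 = -9 + 591 = 582)
H + r(sqrt(83 - 62)) = 582 + 63 = 645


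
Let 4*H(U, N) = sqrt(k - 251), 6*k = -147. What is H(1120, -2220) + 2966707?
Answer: 2966707 + I*sqrt(1102)/8 ≈ 2.9667e+6 + 4.1496*I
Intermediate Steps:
k = -49/2 (k = (1/6)*(-147) = -49/2 ≈ -24.500)
H(U, N) = I*sqrt(1102)/8 (H(U, N) = sqrt(-49/2 - 251)/4 = sqrt(-551/2)/4 = (I*sqrt(1102)/2)/4 = I*sqrt(1102)/8)
H(1120, -2220) + 2966707 = I*sqrt(1102)/8 + 2966707 = 2966707 + I*sqrt(1102)/8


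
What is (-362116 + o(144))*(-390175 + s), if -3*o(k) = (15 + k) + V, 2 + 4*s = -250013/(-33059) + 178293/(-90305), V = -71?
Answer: 97346590573354443116/688936845 ≈ 1.4130e+11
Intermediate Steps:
s = 2678112422/2985392995 (s = -1/2 + (-250013/(-33059) + 178293/(-90305))/4 = -1/2 + (-250013*(-1/33059) + 178293*(-1/90305))/4 = -1/2 + (250013/33059 - 178293/90305)/4 = -1/2 + (1/4)*(16683235678/2985392995) = -1/2 + 8341617839/5970785990 = 2678112422/2985392995 ≈ 0.89707)
o(k) = 56/3 - k/3 (o(k) = -((15 + k) - 71)/3 = -(-56 + k)/3 = 56/3 - k/3)
(-362116 + o(144))*(-390175 + s) = (-362116 + (56/3 - 1/3*144))*(-390175 + 2678112422/2985392995) = (-362116 + (56/3 - 48))*(-1164823033711703/2985392995) = (-362116 - 88/3)*(-1164823033711703/2985392995) = -1086436/3*(-1164823033711703/2985392995) = 97346590573354443116/688936845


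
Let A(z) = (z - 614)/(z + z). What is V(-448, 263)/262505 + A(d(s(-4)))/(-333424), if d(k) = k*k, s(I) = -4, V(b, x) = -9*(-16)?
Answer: 65130607/107723651840 ≈ 0.00060461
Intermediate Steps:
V(b, x) = 144
d(k) = k²
A(z) = (-614 + z)/(2*z) (A(z) = (-614 + z)/((2*z)) = (-614 + z)*(1/(2*z)) = (-614 + z)/(2*z))
V(-448, 263)/262505 + A(d(s(-4)))/(-333424) = 144/262505 + ((-614 + (-4)²)/(2*((-4)²)))/(-333424) = 144*(1/262505) + ((½)*(-614 + 16)/16)*(-1/333424) = 144/262505 + ((½)*(1/16)*(-598))*(-1/333424) = 144/262505 - 299/16*(-1/333424) = 144/262505 + 23/410368 = 65130607/107723651840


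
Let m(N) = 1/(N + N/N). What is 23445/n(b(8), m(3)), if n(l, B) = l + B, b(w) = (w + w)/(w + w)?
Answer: 18756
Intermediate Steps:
b(w) = 1 (b(w) = (2*w)/((2*w)) = (2*w)*(1/(2*w)) = 1)
m(N) = 1/(1 + N) (m(N) = 1/(N + 1) = 1/(1 + N))
n(l, B) = B + l
23445/n(b(8), m(3)) = 23445/(1/(1 + 3) + 1) = 23445/(1/4 + 1) = 23445/(¼ + 1) = 23445/(5/4) = 23445*(⅘) = 18756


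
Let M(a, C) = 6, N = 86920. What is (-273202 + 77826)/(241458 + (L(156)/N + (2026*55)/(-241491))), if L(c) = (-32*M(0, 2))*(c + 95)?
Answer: -64078436639730/79191845769467 ≈ -0.80915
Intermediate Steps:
L(c) = -18240 - 192*c (L(c) = (-32*6)*(c + 95) = -192*(95 + c) = -18240 - 192*c)
(-273202 + 77826)/(241458 + (L(156)/N + (2026*55)/(-241491))) = (-273202 + 77826)/(241458 + ((-18240 - 192*156)/86920 + (2026*55)/(-241491))) = -195376/(241458 + ((-18240 - 29952)*(1/86920) + 111430*(-1/241491))) = -195376/(241458 + (-48192*1/86920 - 111430/241491)) = -195376/(241458 + (-6024/10865 - 111430/241491)) = -195376/(241458 - 2665428734/2623799715) = -195376/633534766155736/2623799715 = -195376*2623799715/633534766155736 = -64078436639730/79191845769467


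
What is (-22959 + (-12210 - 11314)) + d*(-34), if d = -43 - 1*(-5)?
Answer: -45191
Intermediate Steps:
d = -38 (d = -43 + 5 = -38)
(-22959 + (-12210 - 11314)) + d*(-34) = (-22959 + (-12210 - 11314)) - 38*(-34) = (-22959 - 23524) + 1292 = -46483 + 1292 = -45191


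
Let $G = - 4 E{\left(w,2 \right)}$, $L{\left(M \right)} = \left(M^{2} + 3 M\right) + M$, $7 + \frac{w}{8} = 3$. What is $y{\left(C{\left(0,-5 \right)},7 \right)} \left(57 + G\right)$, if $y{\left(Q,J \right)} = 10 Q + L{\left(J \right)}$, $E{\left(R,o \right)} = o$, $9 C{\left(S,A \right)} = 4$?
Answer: $\frac{35917}{9} \approx 3990.8$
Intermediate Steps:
$w = -32$ ($w = -56 + 8 \cdot 3 = -56 + 24 = -32$)
$C{\left(S,A \right)} = \frac{4}{9}$ ($C{\left(S,A \right)} = \frac{1}{9} \cdot 4 = \frac{4}{9}$)
$L{\left(M \right)} = M^{2} + 4 M$
$G = -8$ ($G = \left(-4\right) 2 = -8$)
$y{\left(Q,J \right)} = 10 Q + J \left(4 + J\right)$
$y{\left(C{\left(0,-5 \right)},7 \right)} \left(57 + G\right) = \left(10 \cdot \frac{4}{9} + 7 \left(4 + 7\right)\right) \left(57 - 8\right) = \left(\frac{40}{9} + 7 \cdot 11\right) 49 = \left(\frac{40}{9} + 77\right) 49 = \frac{733}{9} \cdot 49 = \frac{35917}{9}$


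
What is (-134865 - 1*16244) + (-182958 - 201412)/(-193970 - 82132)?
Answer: -20860556374/138051 ≈ -1.5111e+5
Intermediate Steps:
(-134865 - 1*16244) + (-182958 - 201412)/(-193970 - 82132) = (-134865 - 16244) - 384370/(-276102) = -151109 - 384370*(-1/276102) = -151109 + 192185/138051 = -20860556374/138051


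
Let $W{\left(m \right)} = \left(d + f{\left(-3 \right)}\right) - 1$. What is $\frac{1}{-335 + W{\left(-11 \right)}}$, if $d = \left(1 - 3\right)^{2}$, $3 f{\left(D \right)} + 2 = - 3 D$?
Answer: $- \frac{3}{989} \approx -0.0030334$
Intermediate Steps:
$f{\left(D \right)} = - \frac{2}{3} - D$ ($f{\left(D \right)} = - \frac{2}{3} + \frac{\left(-3\right) D}{3} = - \frac{2}{3} - D$)
$d = 4$ ($d = \left(-2\right)^{2} = 4$)
$W{\left(m \right)} = \frac{16}{3}$ ($W{\left(m \right)} = \left(4 - - \frac{7}{3}\right) - 1 = \left(4 + \left(- \frac{2}{3} + 3\right)\right) - 1 = \left(4 + \frac{7}{3}\right) - 1 = \frac{19}{3} - 1 = \frac{16}{3}$)
$\frac{1}{-335 + W{\left(-11 \right)}} = \frac{1}{-335 + \frac{16}{3}} = \frac{1}{- \frac{989}{3}} = - \frac{3}{989}$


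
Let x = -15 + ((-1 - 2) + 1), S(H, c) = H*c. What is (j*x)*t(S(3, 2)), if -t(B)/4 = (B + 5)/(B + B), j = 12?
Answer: 748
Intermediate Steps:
t(B) = -2*(5 + B)/B (t(B) = -4*(B + 5)/(B + B) = -4*(5 + B)/(2*B) = -4*(5 + B)*1/(2*B) = -2*(5 + B)/B)
x = -17 (x = -15 + (-3 + 1) = -15 - 2 = -17)
(j*x)*t(S(3, 2)) = (12*(-17))*(-2 - 10/(3*2)) = -204*(-2 - 10/6) = -204*(-2 - 10*1/6) = -204*(-2 - 5/3) = -204*(-11/3) = 748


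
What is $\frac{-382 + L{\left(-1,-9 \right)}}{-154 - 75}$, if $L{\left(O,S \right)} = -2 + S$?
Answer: $\frac{393}{229} \approx 1.7162$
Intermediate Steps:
$\frac{-382 + L{\left(-1,-9 \right)}}{-154 - 75} = \frac{-382 - 11}{-154 - 75} = \frac{-382 - 11}{-229} = \left(-393\right) \left(- \frac{1}{229}\right) = \frac{393}{229}$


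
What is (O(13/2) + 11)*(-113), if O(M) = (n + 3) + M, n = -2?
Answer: -4181/2 ≈ -2090.5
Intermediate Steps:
O(M) = 1 + M (O(M) = (-2 + 3) + M = 1 + M)
(O(13/2) + 11)*(-113) = ((1 + 13/2) + 11)*(-113) = (15/2 + 11)*(-113) = (37/2)*(-113) = -4181/2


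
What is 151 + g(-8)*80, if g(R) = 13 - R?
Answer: 1831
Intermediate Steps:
151 + g(-8)*80 = 151 + (13 - 1*(-8))*80 = 151 + (13 + 8)*80 = 151 + 21*80 = 151 + 1680 = 1831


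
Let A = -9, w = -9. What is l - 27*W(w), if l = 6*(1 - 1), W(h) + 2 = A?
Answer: 297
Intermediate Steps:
W(h) = -11 (W(h) = -2 - 9 = -11)
l = 0 (l = 6*0 = 0)
l - 27*W(w) = 0 - 27*(-11) = 0 + 297 = 297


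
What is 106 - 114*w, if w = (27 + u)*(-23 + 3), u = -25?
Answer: 4666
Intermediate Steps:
w = -40 (w = (27 - 25)*(-23 + 3) = 2*(-20) = -40)
106 - 114*w = 106 - 114*(-40) = 106 + 4560 = 4666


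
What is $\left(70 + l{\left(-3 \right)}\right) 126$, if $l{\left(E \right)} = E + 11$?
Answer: $9828$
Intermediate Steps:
$l{\left(E \right)} = 11 + E$
$\left(70 + l{\left(-3 \right)}\right) 126 = \left(70 + \left(11 - 3\right)\right) 126 = \left(70 + 8\right) 126 = 78 \cdot 126 = 9828$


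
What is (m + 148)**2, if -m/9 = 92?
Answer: 462400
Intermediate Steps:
m = -828 (m = -9*92 = -828)
(m + 148)**2 = (-828 + 148)**2 = (-680)**2 = 462400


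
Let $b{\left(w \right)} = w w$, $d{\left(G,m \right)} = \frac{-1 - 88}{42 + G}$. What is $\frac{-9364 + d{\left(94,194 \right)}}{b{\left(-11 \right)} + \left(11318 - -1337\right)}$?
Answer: $- \frac{1273593}{1737536} \approx -0.73299$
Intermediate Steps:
$d{\left(G,m \right)} = - \frac{89}{42 + G}$
$b{\left(w \right)} = w^{2}$
$\frac{-9364 + d{\left(94,194 \right)}}{b{\left(-11 \right)} + \left(11318 - -1337\right)} = \frac{-9364 - \frac{89}{42 + 94}}{\left(-11\right)^{2} + \left(11318 - -1337\right)} = \frac{-9364 - \frac{89}{136}}{121 + \left(11318 + 1337\right)} = \frac{-9364 - \frac{89}{136}}{121 + 12655} = \frac{-9364 - \frac{89}{136}}{12776} = \left(- \frac{1273593}{136}\right) \frac{1}{12776} = - \frac{1273593}{1737536}$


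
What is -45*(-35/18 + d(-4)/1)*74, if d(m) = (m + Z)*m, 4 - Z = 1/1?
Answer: -6845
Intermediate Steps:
Z = 3 (Z = 4 - 1/1 = 4 - 1*1 = 4 - 1 = 3)
d(m) = m*(3 + m) (d(m) = (m + 3)*m = (3 + m)*m = m*(3 + m))
-45*(-35/18 + d(-4)/1)*74 = -45*(-35/18 - 4*(3 - 4)/1)*74 = -45*(-35*1/18 - 4*(-1)*1)*74 = -45*(-35/18 + 4*1)*74 = -45*(-35/18 + 4)*74 = -45*37/18*74 = -185/2*74 = -6845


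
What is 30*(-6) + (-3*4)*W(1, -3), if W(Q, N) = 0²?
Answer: -180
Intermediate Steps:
W(Q, N) = 0
30*(-6) + (-3*4)*W(1, -3) = 30*(-6) - 3*4*0 = -180 - 12*0 = -180 + 0 = -180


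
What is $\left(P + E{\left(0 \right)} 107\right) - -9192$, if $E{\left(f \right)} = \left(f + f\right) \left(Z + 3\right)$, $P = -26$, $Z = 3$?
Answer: $9166$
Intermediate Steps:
$E{\left(f \right)} = 12 f$ ($E{\left(f \right)} = \left(f + f\right) \left(3 + 3\right) = 2 f 6 = 12 f$)
$\left(P + E{\left(0 \right)} 107\right) - -9192 = \left(-26 + 12 \cdot 0 \cdot 107\right) - -9192 = \left(-26 + 0 \cdot 107\right) + 9192 = \left(-26 + 0\right) + 9192 = -26 + 9192 = 9166$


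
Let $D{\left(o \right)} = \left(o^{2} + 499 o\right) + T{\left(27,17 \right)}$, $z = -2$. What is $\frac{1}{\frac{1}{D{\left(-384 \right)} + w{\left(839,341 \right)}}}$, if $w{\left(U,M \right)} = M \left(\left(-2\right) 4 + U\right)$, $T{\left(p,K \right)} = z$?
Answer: $239209$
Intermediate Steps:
$T{\left(p,K \right)} = -2$
$w{\left(U,M \right)} = M \left(-8 + U\right)$
$D{\left(o \right)} = -2 + o^{2} + 499 o$ ($D{\left(o \right)} = \left(o^{2} + 499 o\right) - 2 = -2 + o^{2} + 499 o$)
$\frac{1}{\frac{1}{D{\left(-384 \right)} + w{\left(839,341 \right)}}} = \frac{1}{\frac{1}{\left(-2 + \left(-384\right)^{2} + 499 \left(-384\right)\right) + 341 \left(-8 + 839\right)}} = \frac{1}{\frac{1}{\left(-2 + 147456 - 191616\right) + 341 \cdot 831}} = \frac{1}{\frac{1}{-44162 + 283371}} = \frac{1}{\frac{1}{239209}} = 239209$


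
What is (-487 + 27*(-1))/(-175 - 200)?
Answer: 514/375 ≈ 1.3707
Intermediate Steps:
(-487 + 27*(-1))/(-175 - 200) = (-487 - 27)/(-375) = -514*(-1/375) = 514/375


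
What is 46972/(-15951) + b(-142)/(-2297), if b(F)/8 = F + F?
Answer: -71654012/36639447 ≈ -1.9557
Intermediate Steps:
b(F) = 16*F (b(F) = 8*(F + F) = 8*(2*F) = 16*F)
46972/(-15951) + b(-142)/(-2297) = 46972/(-15951) + (16*(-142))/(-2297) = 46972*(-1/15951) - 2272*(-1/2297) = -46972/15951 + 2272/2297 = -71654012/36639447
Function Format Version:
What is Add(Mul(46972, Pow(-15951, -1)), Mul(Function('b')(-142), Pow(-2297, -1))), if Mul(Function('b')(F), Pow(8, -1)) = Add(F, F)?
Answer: Rational(-71654012, 36639447) ≈ -1.9557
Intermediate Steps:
Function('b')(F) = Mul(16, F) (Function('b')(F) = Mul(8, Add(F, F)) = Mul(8, Mul(2, F)) = Mul(16, F))
Add(Mul(46972, Pow(-15951, -1)), Mul(Function('b')(-142), Pow(-2297, -1))) = Add(Mul(46972, Pow(-15951, -1)), Mul(Mul(16, -142), Pow(-2297, -1))) = Add(Mul(46972, Rational(-1, 15951)), Mul(-2272, Rational(-1, 2297))) = Add(Rational(-46972, 15951), Rational(2272, 2297)) = Rational(-71654012, 36639447)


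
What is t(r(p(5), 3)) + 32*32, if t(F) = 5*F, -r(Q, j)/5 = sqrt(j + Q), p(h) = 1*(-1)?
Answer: 1024 - 25*sqrt(2) ≈ 988.64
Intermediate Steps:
p(h) = -1
r(Q, j) = -5*sqrt(Q + j) (r(Q, j) = -5*sqrt(j + Q) = -5*sqrt(Q + j))
t(r(p(5), 3)) + 32*32 = 5*(-5*sqrt(-1 + 3)) + 32*32 = 5*(-5*sqrt(2)) + 1024 = -25*sqrt(2) + 1024 = 1024 - 25*sqrt(2)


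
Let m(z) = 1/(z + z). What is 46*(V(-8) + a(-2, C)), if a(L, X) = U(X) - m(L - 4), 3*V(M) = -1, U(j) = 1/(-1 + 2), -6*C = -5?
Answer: 69/2 ≈ 34.500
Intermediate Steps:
C = ⅚ (C = -⅙*(-5) = ⅚ ≈ 0.83333)
U(j) = 1 (U(j) = 1/1 = 1)
V(M) = -⅓ (V(M) = (⅓)*(-1) = -⅓)
m(z) = 1/(2*z)
a(L, X) = 1 - 1/(2*(-4 + L)) (a(L, X) = 1 - 1/(2*(L - 4)) = 1 - 1/(2*(-4 + L)))
46*(V(-8) + a(-2, C)) = 46*(-⅓ + (-9/2 - 2)/(-4 - 2)) = 46*(-⅓ - 13/2/(-6)) = 46*(-⅓ - ⅙*(-13/2)) = 46*(-⅓ + 13/12) = 46*(¾) = 69/2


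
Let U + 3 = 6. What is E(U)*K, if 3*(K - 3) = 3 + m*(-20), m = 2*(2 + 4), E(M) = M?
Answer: -228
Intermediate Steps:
U = 3 (U = -3 + 6 = 3)
m = 12 (m = 2*6 = 12)
K = -76 (K = 3 + (3 + 12*(-20))/3 = 3 + (3 - 240)/3 = 3 + (⅓)*(-237) = 3 - 79 = -76)
E(U)*K = 3*(-76) = -228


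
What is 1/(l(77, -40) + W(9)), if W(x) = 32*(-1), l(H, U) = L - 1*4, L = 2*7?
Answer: -1/22 ≈ -0.045455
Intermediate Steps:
L = 14
l(H, U) = 10 (l(H, U) = 14 - 1*4 = 14 - 4 = 10)
W(x) = -32
1/(l(77, -40) + W(9)) = 1/(10 - 32) = 1/(-22) = -1/22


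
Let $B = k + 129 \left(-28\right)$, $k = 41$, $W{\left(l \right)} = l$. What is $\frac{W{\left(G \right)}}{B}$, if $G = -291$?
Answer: $\frac{291}{3571} \approx 0.08149$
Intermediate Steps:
$B = -3571$ ($B = 41 + 129 \left(-28\right) = 41 - 3612 = -3571$)
$\frac{W{\left(G \right)}}{B} = - \frac{291}{-3571} = \left(-291\right) \left(- \frac{1}{3571}\right) = \frac{291}{3571}$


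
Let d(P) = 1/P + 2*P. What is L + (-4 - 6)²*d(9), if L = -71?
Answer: 15661/9 ≈ 1740.1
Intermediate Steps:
L + (-4 - 6)²*d(9) = -71 + (-4 - 6)²*(1/9 + 2*9) = -71 + (-10)²*(⅑ + 18) = -71 + 100*(163/9) = -71 + 16300/9 = 15661/9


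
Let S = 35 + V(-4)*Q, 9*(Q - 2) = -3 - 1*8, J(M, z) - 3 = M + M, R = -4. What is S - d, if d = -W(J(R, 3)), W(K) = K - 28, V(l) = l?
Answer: -10/9 ≈ -1.1111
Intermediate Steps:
J(M, z) = 3 + 2*M (J(M, z) = 3 + (M + M) = 3 + 2*M)
W(K) = -28 + K
Q = 7/9 (Q = 2 + (-3 - 1*8)/9 = 2 + (-3 - 8)/9 = 2 + (1/9)*(-11) = 2 - 11/9 = 7/9 ≈ 0.77778)
d = 33 (d = -(-28 + (3 + 2*(-4))) = -(-28 + (3 - 8)) = -(-28 - 5) = -1*(-33) = 33)
S = 287/9 (S = 35 - 4*7/9 = 35 - 28/9 = 287/9 ≈ 31.889)
S - d = 287/9 - 1*33 = 287/9 - 33 = -10/9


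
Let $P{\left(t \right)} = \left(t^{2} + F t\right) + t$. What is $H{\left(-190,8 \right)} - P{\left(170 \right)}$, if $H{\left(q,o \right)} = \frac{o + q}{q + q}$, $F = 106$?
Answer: $- \frac{8947009}{190} \approx -47090.0$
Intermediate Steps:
$H{\left(q,o \right)} = \frac{o + q}{2 q}$
$P{\left(t \right)} = t^{2} + 107 t$ ($P{\left(t \right)} = \left(t^{2} + 106 t\right) + t = t^{2} + 107 t$)
$H{\left(-190,8 \right)} - P{\left(170 \right)} = \frac{8 - 190}{2 \left(-190\right)} - 170 \left(107 + 170\right) = \frac{1}{2} \left(- \frac{1}{190}\right) \left(-182\right) - 170 \cdot 277 = \frac{91}{190} - 47090 = - \frac{8947009}{190}$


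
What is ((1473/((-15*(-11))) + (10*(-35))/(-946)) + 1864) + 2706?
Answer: 10830038/2365 ≈ 4579.3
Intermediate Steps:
((1473/((-15*(-11))) + (10*(-35))/(-946)) + 1864) + 2706 = ((1473/165 - 350*(-1/946)) + 1864) + 2706 = ((1473*(1/165) + 175/473) + 1864) + 2706 = ((491/55 + 175/473) + 1864) + 2706 = (21988/2365 + 1864) + 2706 = 4430348/2365 + 2706 = 10830038/2365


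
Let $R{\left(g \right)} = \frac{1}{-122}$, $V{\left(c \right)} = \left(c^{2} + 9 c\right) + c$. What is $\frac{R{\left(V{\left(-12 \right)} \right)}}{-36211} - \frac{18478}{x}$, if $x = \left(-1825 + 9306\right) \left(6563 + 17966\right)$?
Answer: $- \frac{81447535227}{810662058308158} \approx -0.00010047$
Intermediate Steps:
$V{\left(c \right)} = c^{2} + 10 c$
$x = 183501449$ ($x = 7481 \cdot 24529 = 183501449$)
$R{\left(g \right)} = - \frac{1}{122}$
$\frac{R{\left(V{\left(-12 \right)} \right)}}{-36211} - \frac{18478}{x} = - \frac{1}{122 \left(-36211\right)} - \frac{18478}{183501449} = \left(- \frac{1}{122}\right) \left(- \frac{1}{36211}\right) - \frac{18478}{183501449} = \frac{1}{4417742} - \frac{18478}{183501449} = - \frac{81447535227}{810662058308158}$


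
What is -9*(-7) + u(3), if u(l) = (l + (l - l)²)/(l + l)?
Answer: 127/2 ≈ 63.500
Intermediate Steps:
u(l) = ½ (u(l) = (l + 0²)/((2*l)) = (l + 0)*(1/(2*l)) = l*(1/(2*l)) = ½)
-9*(-7) + u(3) = -9*(-7) + ½ = 63 + ½ = 127/2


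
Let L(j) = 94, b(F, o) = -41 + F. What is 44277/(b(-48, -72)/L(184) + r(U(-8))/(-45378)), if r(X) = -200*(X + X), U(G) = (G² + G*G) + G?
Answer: 31477493394/78893 ≈ 3.9899e+5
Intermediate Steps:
U(G) = G + 2*G² (U(G) = (G² + G²) + G = 2*G² + G = G + 2*G²)
r(X) = -400*X
44277/(b(-48, -72)/L(184) + r(U(-8))/(-45378)) = 44277/((-41 - 48)/94 - (-3200)*(1 + 2*(-8))/(-45378)) = 44277/(-89*1/94 - (-3200)*(1 - 16)*(-1/45378)) = 44277/(-89/94 - (-3200)*(-15)*(-1/45378)) = 44277/(-89/94 - 400*120*(-1/45378)) = 44277/(-89/94 - 48000*(-1/45378)) = 44277/(-89/94 + 8000/7563) = 44277/(78893/710922) = 44277*(710922/78893) = 31477493394/78893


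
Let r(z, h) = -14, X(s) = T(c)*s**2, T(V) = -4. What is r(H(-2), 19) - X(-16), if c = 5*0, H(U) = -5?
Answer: 1010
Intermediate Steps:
c = 0
X(s) = -4*s**2
r(H(-2), 19) - X(-16) = -14 - (-4)*(-16)**2 = -14 - (-4)*256 = -14 - 1*(-1024) = -14 + 1024 = 1010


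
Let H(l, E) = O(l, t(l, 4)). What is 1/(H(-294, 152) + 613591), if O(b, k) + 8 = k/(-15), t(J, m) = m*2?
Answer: 15/9203737 ≈ 1.6298e-6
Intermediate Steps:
t(J, m) = 2*m
O(b, k) = -8 - k/15 (O(b, k) = -8 + k/(-15) = -8 + k*(-1/15) = -8 - k/15)
H(l, E) = -128/15 (H(l, E) = -8 - 2*4/15 = -8 - 1/15*8 = -8 - 8/15 = -128/15)
1/(H(-294, 152) + 613591) = 1/(-128/15 + 613591) = 1/(9203737/15) = 15/9203737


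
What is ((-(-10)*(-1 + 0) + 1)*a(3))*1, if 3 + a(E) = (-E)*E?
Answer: 108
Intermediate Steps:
a(E) = -3 - E**2 (a(E) = -3 + (-E)*E = -3 - E**2)
((-(-10)*(-1 + 0) + 1)*a(3))*1 = ((-(-10)*(-1 + 0) + 1)*(-3 - 1*3**2))*1 = ((-(-10)*(-1) + 1)*(-3 - 1*9))*1 = ((-5*2 + 1)*(-3 - 9))*1 = ((-10 + 1)*(-12))*1 = -9*(-12)*1 = 108*1 = 108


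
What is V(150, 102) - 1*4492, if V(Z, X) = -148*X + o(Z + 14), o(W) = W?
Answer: -19424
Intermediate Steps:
V(Z, X) = 14 + Z - 148*X (V(Z, X) = -148*X + (Z + 14) = -148*X + (14 + Z) = 14 + Z - 148*X)
V(150, 102) - 1*4492 = (14 + 150 - 148*102) - 1*4492 = (14 + 150 - 15096) - 4492 = -14932 - 4492 = -19424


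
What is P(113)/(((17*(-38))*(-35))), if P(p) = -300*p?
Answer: -3390/2261 ≈ -1.4993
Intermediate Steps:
P(113)/(((17*(-38))*(-35))) = (-300*113)/(((17*(-38))*(-35))) = -33900/((-646*(-35))) = -33900/22610 = -33900*1/22610 = -3390/2261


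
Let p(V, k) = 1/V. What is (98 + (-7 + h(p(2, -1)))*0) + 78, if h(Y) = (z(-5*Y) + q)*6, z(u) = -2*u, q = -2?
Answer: 176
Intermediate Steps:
p(V, k) = 1/V
h(Y) = -12 + 60*Y (h(Y) = (-(-10)*Y - 2)*6 = (10*Y - 2)*6 = (-2 + 10*Y)*6 = -12 + 60*Y)
(98 + (-7 + h(p(2, -1)))*0) + 78 = (98 + (-7 + (-12 + 60/2))*0) + 78 = (98 + (-7 + (-12 + 60*(½)))*0) + 78 = (98 + (-7 + (-12 + 30))*0) + 78 = (98 + (-7 + 18)*0) + 78 = (98 + 11*0) + 78 = (98 + 0) + 78 = 98 + 78 = 176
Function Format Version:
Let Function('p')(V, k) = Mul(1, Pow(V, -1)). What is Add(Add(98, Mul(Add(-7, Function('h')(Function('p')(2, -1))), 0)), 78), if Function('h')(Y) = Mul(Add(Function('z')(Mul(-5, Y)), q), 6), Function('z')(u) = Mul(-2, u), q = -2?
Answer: 176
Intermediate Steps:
Function('p')(V, k) = Pow(V, -1)
Function('h')(Y) = Add(-12, Mul(60, Y)) (Function('h')(Y) = Mul(Add(Mul(-2, Mul(-5, Y)), -2), 6) = Mul(Add(Mul(10, Y), -2), 6) = Mul(Add(-2, Mul(10, Y)), 6) = Add(-12, Mul(60, Y)))
Add(Add(98, Mul(Add(-7, Function('h')(Function('p')(2, -1))), 0)), 78) = Add(Add(98, Mul(Add(-7, Add(-12, Mul(60, Pow(2, -1)))), 0)), 78) = Add(Add(98, Mul(Add(-7, Add(-12, Mul(60, Rational(1, 2)))), 0)), 78) = Add(Add(98, Mul(Add(-7, Add(-12, 30)), 0)), 78) = Add(Add(98, Mul(Add(-7, 18), 0)), 78) = Add(Add(98, Mul(11, 0)), 78) = Add(Add(98, 0), 78) = Add(98, 78) = 176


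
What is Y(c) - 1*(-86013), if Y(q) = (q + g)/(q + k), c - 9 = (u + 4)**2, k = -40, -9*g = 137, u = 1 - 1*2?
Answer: 17030549/198 ≈ 86013.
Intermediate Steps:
u = -1 (u = 1 - 2 = -1)
g = -137/9 (g = -1/9*137 = -137/9 ≈ -15.222)
c = 18 (c = 9 + (-1 + 4)**2 = 9 + 3**2 = 9 + 9 = 18)
Y(q) = (-137/9 + q)/(-40 + q) (Y(q) = (q - 137/9)/(q - 40) = (-137/9 + q)/(-40 + q))
Y(c) - 1*(-86013) = (-137/9 + 18)/(-40 + 18) - 1*(-86013) = (25/9)/(-22) + 86013 = -1/22*25/9 + 86013 = -25/198 + 86013 = 17030549/198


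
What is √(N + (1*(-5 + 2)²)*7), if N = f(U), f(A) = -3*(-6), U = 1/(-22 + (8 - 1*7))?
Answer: 9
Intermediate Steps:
U = -1/21 (U = 1/(-22 + (8 - 7)) = 1/(-22 + 1) = 1/(-21) = -1/21 ≈ -0.047619)
f(A) = 18
N = 18
√(N + (1*(-5 + 2)²)*7) = √(18 + (1*(-5 + 2)²)*7) = √(18 + (1*(-3)²)*7) = √(18 + (1*9)*7) = √(18 + 9*7) = √(18 + 63) = √81 = 9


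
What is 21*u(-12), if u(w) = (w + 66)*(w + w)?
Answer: -27216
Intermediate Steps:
u(w) = 2*w*(66 + w) (u(w) = (66 + w)*(2*w) = 2*w*(66 + w))
21*u(-12) = 21*(2*(-12)*(66 - 12)) = 21*(2*(-12)*54) = 21*(-1296) = -27216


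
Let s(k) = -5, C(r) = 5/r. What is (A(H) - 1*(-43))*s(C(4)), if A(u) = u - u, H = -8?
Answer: -215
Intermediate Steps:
A(u) = 0
(A(H) - 1*(-43))*s(C(4)) = (0 - 1*(-43))*(-5) = (0 + 43)*(-5) = 43*(-5) = -215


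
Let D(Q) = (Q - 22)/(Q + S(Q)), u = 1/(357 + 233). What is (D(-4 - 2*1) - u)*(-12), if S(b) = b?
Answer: -8254/295 ≈ -27.980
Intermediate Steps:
u = 1/590 ≈ 0.0016949
D(Q) = (-22 + Q)/(2*Q) (D(Q) = (Q - 22)/(Q + Q) = (-22 + Q)/((2*Q)) = (-22 + Q)*(1/(2*Q)) = (-22 + Q)/(2*Q))
(D(-4 - 2*1) - u)*(-12) = ((-22 + (-4 - 2*1))/(2*(-4 - 2*1)) - 1*1/590)*(-12) = ((-22 + (-4 - 2))/(2*(-4 - 2)) - 1/590)*(-12) = ((½)*(-22 - 6)/(-6) - 1/590)*(-12) = ((½)*(-⅙)*(-28) - 1/590)*(-12) = (7/3 - 1/590)*(-12) = (4127/1770)*(-12) = -8254/295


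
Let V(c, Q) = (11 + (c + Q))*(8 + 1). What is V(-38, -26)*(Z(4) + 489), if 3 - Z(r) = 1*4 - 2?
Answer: -233730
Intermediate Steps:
V(c, Q) = 99 + 9*Q + 9*c (V(c, Q) = (11 + (Q + c))*9 = (11 + Q + c)*9 = 99 + 9*Q + 9*c)
Z(r) = 1 (Z(r) = 3 - (1*4 - 2) = 3 - (4 - 2) = 3 - 1*2 = 3 - 2 = 1)
V(-38, -26)*(Z(4) + 489) = (99 + 9*(-26) + 9*(-38))*(1 + 489) = (99 - 234 - 342)*490 = -477*490 = -233730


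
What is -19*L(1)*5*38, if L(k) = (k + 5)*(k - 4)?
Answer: 64980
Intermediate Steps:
L(k) = (-4 + k)*(5 + k) (L(k) = (5 + k)*(-4 + k) = (-4 + k)*(5 + k))
-19*L(1)*5*38 = -19*(-20 + 1 + 1**2)*5*38 = -19*(-20 + 1 + 1)*5*38 = -(-342)*5*38 = -19*(-90)*38 = 1710*38 = 64980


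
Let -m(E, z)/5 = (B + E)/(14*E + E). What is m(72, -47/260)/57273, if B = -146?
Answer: 37/6185484 ≈ 5.9817e-6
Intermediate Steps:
m(E, z) = -(-146 + E)/(3*E) (m(E, z) = -5*(-146 + E)/(14*E + E) = -5*(-146 + E)/(15*E) = -5*(-146 + E)*1/(15*E) = -(-146 + E)/(3*E))
m(72, -47/260)/57273 = ((⅓)*(146 - 1*72)/72)/57273 = ((⅓)*(1/72)*(146 - 72))*(1/57273) = ((⅓)*(1/72)*74)*(1/57273) = (37/108)*(1/57273) = 37/6185484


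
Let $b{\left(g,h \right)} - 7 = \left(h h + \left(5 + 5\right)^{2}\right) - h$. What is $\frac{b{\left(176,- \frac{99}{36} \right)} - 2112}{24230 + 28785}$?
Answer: $- \frac{6383}{169648} \approx -0.037625$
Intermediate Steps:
$b{\left(g,h \right)} = 107 + h^{2} - h$ ($b{\left(g,h \right)} = 7 - \left(h - \left(5 + 5\right)^{2} - h h\right) = 7 - \left(-100 + h - h^{2}\right) = 7 + \left(100 + h^{2} - h\right) = 107 + h^{2} - h$)
$\frac{b{\left(176,- \frac{99}{36} \right)} - 2112}{24230 + 28785} = \frac{\left(107 + \left(- \frac{99}{36}\right)^{2} - - \frac{99}{36}\right) - 2112}{24230 + 28785} = \frac{\left(107 + \left(\left(-99\right) \frac{1}{36}\right)^{2} - \left(-99\right) \frac{1}{36}\right) - 2112}{53015} = \left(\left(107 + \left(- \frac{11}{4}\right)^{2} - - \frac{11}{4}\right) - 2112\right) \frac{1}{53015} = \left(\left(107 + \frac{121}{16} + \frac{11}{4}\right) - 2112\right) \frac{1}{53015} = \left(\frac{1877}{16} - 2112\right) \frac{1}{53015} = \left(- \frac{31915}{16}\right) \frac{1}{53015} = - \frac{6383}{169648}$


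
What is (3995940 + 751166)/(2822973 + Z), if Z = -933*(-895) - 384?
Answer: 2373553/1828812 ≈ 1.2979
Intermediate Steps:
Z = 834651 (Z = 835035 - 384 = 834651)
(3995940 + 751166)/(2822973 + Z) = (3995940 + 751166)/(2822973 + 834651) = 4747106/3657624 = 4747106*(1/3657624) = 2373553/1828812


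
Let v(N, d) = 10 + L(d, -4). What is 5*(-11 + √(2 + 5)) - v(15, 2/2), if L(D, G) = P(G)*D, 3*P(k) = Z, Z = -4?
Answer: -191/3 + 5*√7 ≈ -50.438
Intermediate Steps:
P(k) = -4/3 (P(k) = (⅓)*(-4) = -4/3)
L(D, G) = -4*D/3
v(N, d) = 10 - 4*d/3
5*(-11 + √(2 + 5)) - v(15, 2/2) = 5*(-11 + √(2 + 5)) - (10 - 8/(3*2)) = 5*(-11 + √7) - (10 - 8/(3*2)) = (-55 + 5*√7) - (10 - 4/3*1) = (-55 + 5*√7) - (10 - 4/3) = (-55 + 5*√7) - 1*26/3 = (-55 + 5*√7) - 26/3 = -191/3 + 5*√7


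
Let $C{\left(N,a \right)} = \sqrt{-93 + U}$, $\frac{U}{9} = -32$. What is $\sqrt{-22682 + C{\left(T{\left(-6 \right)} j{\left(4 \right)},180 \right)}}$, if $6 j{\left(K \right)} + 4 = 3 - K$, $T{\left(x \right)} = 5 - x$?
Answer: $\sqrt{-22682 + i \sqrt{381}} \approx 0.0648 + 150.61 i$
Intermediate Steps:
$U = -288$ ($U = 9 \left(-32\right) = -288$)
$j{\left(K \right)} = - \frac{1}{6} - \frac{K}{6}$ ($j{\left(K \right)} = - \frac{2}{3} + \frac{3 - K}{6} = - \frac{2}{3} - \left(- \frac{1}{2} + \frac{K}{6}\right) = - \frac{1}{6} - \frac{K}{6}$)
$C{\left(N,a \right)} = i \sqrt{381}$ ($C{\left(N,a \right)} = \sqrt{-93 - 288} = \sqrt{-381} = i \sqrt{381}$)
$\sqrt{-22682 + C{\left(T{\left(-6 \right)} j{\left(4 \right)},180 \right)}} = \sqrt{-22682 + i \sqrt{381}}$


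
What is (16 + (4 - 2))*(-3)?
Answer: -54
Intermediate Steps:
(16 + (4 - 2))*(-3) = (16 + 2)*(-3) = 18*(-3) = -54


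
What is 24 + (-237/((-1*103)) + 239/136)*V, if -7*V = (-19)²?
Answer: -18169145/98056 ≈ -185.29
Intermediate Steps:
V = -361/7 (V = -⅐*(-19)² = -⅐*361 = -361/7 ≈ -51.571)
24 + (-237/((-1*103)) + 239/136)*V = 24 + (-237/((-1*103)) + 239/136)*(-361/7) = 24 + (-237/(-103) + 239*(1/136))*(-361/7) = 24 + (-237*(-1/103) + 239/136)*(-361/7) = 24 + (237/103 + 239/136)*(-361/7) = 24 + (56849/14008)*(-361/7) = 24 - 20522489/98056 = -18169145/98056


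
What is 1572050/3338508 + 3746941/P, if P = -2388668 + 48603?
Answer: -4415246660389/3906162861510 ≈ -1.1303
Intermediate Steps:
P = -2340065
1572050/3338508 + 3746941/P = 1572050/3338508 + 3746941/(-2340065) = 1572050*(1/3338508) + 3746941*(-1/2340065) = 786025/1669254 - 3746941/2340065 = -4415246660389/3906162861510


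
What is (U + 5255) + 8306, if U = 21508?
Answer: 35069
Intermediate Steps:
(U + 5255) + 8306 = (21508 + 5255) + 8306 = 26763 + 8306 = 35069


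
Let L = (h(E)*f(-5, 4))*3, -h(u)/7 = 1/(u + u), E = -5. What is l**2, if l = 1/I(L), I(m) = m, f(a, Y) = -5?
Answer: 4/441 ≈ 0.0090703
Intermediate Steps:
h(u) = -7/(2*u) (h(u) = -7/(u + u) = -7*1/(2*u) = -7/(2*u))
L = -21/2 (L = (-7/2/(-5)*(-5))*3 = (-7/2*(-1/5)*(-5))*3 = ((7/10)*(-5))*3 = -7/2*3 = -21/2 ≈ -10.500)
l = -2/21 (l = 1/(-21/2) = -2/21 ≈ -0.095238)
l**2 = (-2/21)**2 = 4/441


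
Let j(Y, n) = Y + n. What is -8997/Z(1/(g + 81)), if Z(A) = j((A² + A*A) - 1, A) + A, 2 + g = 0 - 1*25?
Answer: 13117626/1403 ≈ 9349.7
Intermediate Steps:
g = -27 (g = -2 + (0 - 1*25) = -2 + (0 - 25) = -2 - 25 = -27)
Z(A) = -1 + 2*A + 2*A² (Z(A) = (((A² + A*A) - 1) + A) + A = (((A² + A²) - 1) + A) + A = ((2*A² - 1) + A) + A = ((-1 + 2*A²) + A) + A = (-1 + A + 2*A²) + A = -1 + 2*A + 2*A²)
-8997/Z(1/(g + 81)) = -8997/(-1 + 2/(-27 + 81) + 2*(1/(-27 + 81))²) = -8997/(-1 + 2/54 + 2*(1/54)²) = -8997/(-1 + 2*(1/54) + 2*(1/54)²) = -8997/(-1 + 1/27 + 2*(1/2916)) = -8997/(-1 + 1/27 + 1/1458) = -8997/(-1403/1458) = -8997*(-1458/1403) = 13117626/1403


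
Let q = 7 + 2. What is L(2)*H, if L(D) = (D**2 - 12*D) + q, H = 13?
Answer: -143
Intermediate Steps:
q = 9
L(D) = 9 + D**2 - 12*D (L(D) = (D**2 - 12*D) + 9 = 9 + D**2 - 12*D)
L(2)*H = (9 + 2**2 - 12*2)*13 = (9 + 4 - 24)*13 = -11*13 = -143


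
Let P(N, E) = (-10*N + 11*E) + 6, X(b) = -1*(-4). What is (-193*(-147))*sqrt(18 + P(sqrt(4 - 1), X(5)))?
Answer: 28371*sqrt(68 - 10*sqrt(3)) ≈ 2.0197e+5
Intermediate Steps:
X(b) = 4
P(N, E) = 6 - 10*N + 11*E
(-193*(-147))*sqrt(18 + P(sqrt(4 - 1), X(5))) = (-193*(-147))*sqrt(18 + (6 - 10*sqrt(4 - 1) + 11*4)) = 28371*sqrt(18 + (6 - 10*sqrt(3) + 44)) = 28371*sqrt(18 + (50 - 10*sqrt(3))) = 28371*sqrt(68 - 10*sqrt(3))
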